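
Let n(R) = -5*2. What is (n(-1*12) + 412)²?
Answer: 161604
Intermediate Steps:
n(R) = -10
(n(-1*12) + 412)² = (-10 + 412)² = 402² = 161604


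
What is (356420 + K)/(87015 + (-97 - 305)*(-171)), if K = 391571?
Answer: 747991/155757 ≈ 4.8023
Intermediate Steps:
(356420 + K)/(87015 + (-97 - 305)*(-171)) = (356420 + 391571)/(87015 + (-97 - 305)*(-171)) = 747991/(87015 - 402*(-171)) = 747991/(87015 + 68742) = 747991/155757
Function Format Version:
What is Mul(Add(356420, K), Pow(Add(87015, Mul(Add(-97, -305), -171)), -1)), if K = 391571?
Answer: Rational(747991, 155757) ≈ 4.8023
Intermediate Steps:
Mul(Add(356420, K), Pow(Add(87015, Mul(Add(-97, -305), -171)), -1)) = Mul(Add(356420, 391571), Pow(Add(87015, Mul(Add(-97, -305), -171)), -1)) = Mul(747991, Pow(Add(87015, Mul(-402, -171)), -1)) = Mul(747991, Pow(Add(87015, 68742), -1)) = Mul(747991, Pow(155757, -1)) = Mul(747991, Rational(1, 155757)) = Rational(747991, 155757)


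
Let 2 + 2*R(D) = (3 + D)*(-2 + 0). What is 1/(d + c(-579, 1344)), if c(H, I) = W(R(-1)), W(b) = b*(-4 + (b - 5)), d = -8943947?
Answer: -1/8943911 ≈ -1.1181e-7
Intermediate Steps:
R(D) = -4 - D (R(D) = -1 + ((3 + D)*(-2 + 0))/2 = -1 + ((3 + D)*(-2))/2 = -1 + (-6 - 2*D)/2 = -1 + (-3 - D) = -4 - D)
W(b) = b*(-9 + b) (W(b) = b*(-4 + (-5 + b)) = b*(-9 + b))
c(H, I) = 36 (c(H, I) = (-4 - 1*(-1))*(-9 + (-4 - 1*(-1))) = (-4 + 1)*(-9 + (-4 + 1)) = -3*(-9 - 3) = -3*(-12) = 36)
1/(d + c(-579, 1344)) = 1/(-8943947 + 36) = 1/(-8943911) = -1/8943911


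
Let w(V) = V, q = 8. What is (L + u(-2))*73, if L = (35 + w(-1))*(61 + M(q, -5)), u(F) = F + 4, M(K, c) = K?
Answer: 171404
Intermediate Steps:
u(F) = 4 + F
L = 2346 (L = (35 - 1)*(61 + 8) = 34*69 = 2346)
(L + u(-2))*73 = (2346 + (4 - 2))*73 = (2346 + 2)*73 = 2348*73 = 171404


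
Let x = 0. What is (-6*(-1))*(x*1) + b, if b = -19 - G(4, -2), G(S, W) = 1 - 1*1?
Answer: -19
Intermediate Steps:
G(S, W) = 0 (G(S, W) = 1 - 1 = 0)
b = -19 (b = -19 - 1*0 = -19 + 0 = -19)
(-6*(-1))*(x*1) + b = (-6*(-1))*(0*1) - 19 = 6*0 - 19 = 0 - 19 = -19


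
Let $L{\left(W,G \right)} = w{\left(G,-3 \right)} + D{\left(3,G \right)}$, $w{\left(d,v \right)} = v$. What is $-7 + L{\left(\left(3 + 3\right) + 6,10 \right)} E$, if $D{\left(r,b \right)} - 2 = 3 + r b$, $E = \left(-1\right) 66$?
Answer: $-2119$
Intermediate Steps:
$E = -66$
$D{\left(r,b \right)} = 5 + b r$ ($D{\left(r,b \right)} = 2 + \left(3 + r b\right) = 2 + \left(3 + b r\right) = 5 + b r$)
$L{\left(W,G \right)} = 2 + 3 G$ ($L{\left(W,G \right)} = -3 + \left(5 + G 3\right) = -3 + \left(5 + 3 G\right) = 2 + 3 G$)
$-7 + L{\left(\left(3 + 3\right) + 6,10 \right)} E = -7 + \left(2 + 3 \cdot 10\right) \left(-66\right) = -7 + \left(2 + 30\right) \left(-66\right) = -7 + 32 \left(-66\right) = -7 - 2112 = -2119$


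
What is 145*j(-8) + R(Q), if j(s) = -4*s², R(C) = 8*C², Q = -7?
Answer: -36728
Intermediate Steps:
145*j(-8) + R(Q) = 145*(-4*(-8)²) + 8*(-7)² = 145*(-4*64) + 8*49 = 145*(-256) + 392 = -37120 + 392 = -36728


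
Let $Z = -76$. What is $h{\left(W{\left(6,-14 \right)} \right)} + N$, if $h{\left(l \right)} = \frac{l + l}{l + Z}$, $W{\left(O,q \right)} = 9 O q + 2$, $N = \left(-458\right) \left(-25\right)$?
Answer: $\frac{4752504}{415} \approx 11452.0$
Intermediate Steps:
$N = 11450$
$W{\left(O,q \right)} = 2 + 9 O q$ ($W{\left(O,q \right)} = 9 O q + 2 = 2 + 9 O q$)
$h{\left(l \right)} = \frac{2 l}{-76 + l}$ ($h{\left(l \right)} = \frac{l + l}{l - 76} = \frac{2 l}{-76 + l}$)
$h{\left(W{\left(6,-14 \right)} \right)} + N = \frac{2 \left(2 + 9 \cdot 6 \left(-14\right)\right)}{-76 + \left(2 + 9 \cdot 6 \left(-14\right)\right)} + 11450 = \frac{2 \left(2 - 756\right)}{-76 + \left(2 - 756\right)} + 11450 = 2 \left(-754\right) \frac{1}{-76 - 754} + 11450 = 2 \left(-754\right) \frac{1}{-830} + 11450 = 2 \left(-754\right) \left(- \frac{1}{830}\right) + 11450 = \frac{754}{415} + 11450 = \frac{4752504}{415}$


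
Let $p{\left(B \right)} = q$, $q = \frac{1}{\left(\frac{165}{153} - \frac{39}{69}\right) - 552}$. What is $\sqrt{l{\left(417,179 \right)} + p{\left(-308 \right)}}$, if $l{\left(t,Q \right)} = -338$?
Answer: $\frac{i \sqrt{141444243172430}}{646894} \approx 18.385 i$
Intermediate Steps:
$q = - \frac{1173}{646894}$ ($q = \frac{1}{\left(165 \cdot \frac{1}{153} - \frac{13}{23}\right) - 552} = \frac{1}{\left(\frac{55}{51} - \frac{13}{23}\right) - 552} = \frac{1}{\frac{602}{1173} - 552} = \frac{1}{- \frac{646894}{1173}} = - \frac{1173}{646894} \approx -0.0018133$)
$p{\left(B \right)} = - \frac{1173}{646894}$
$\sqrt{l{\left(417,179 \right)} + p{\left(-308 \right)}} = \sqrt{-338 - \frac{1173}{646894}} = \sqrt{- \frac{218651345}{646894}} = \frac{i \sqrt{141444243172430}}{646894}$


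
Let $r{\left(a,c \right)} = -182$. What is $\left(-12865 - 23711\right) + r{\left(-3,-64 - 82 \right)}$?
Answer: $-36758$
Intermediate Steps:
$\left(-12865 - 23711\right) + r{\left(-3,-64 - 82 \right)} = \left(-12865 - 23711\right) - 182 = -36576 - 182 = -36758$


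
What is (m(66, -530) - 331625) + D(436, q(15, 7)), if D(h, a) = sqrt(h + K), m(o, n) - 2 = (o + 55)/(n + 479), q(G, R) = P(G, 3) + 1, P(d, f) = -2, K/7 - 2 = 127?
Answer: -16912894/51 + sqrt(1339) ≈ -3.3159e+5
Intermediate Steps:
K = 903 (K = 14 + 7*127 = 14 + 889 = 903)
q(G, R) = -1 (q(G, R) = -2 + 1 = -1)
m(o, n) = 2 + (55 + o)/(479 + n) (m(o, n) = 2 + (o + 55)/(n + 479) = 2 + (55 + o)/(479 + n))
D(h, a) = sqrt(903 + h) (D(h, a) = sqrt(h + 903) = sqrt(903 + h))
(m(66, -530) - 331625) + D(436, q(15, 7)) = ((1013 + 66 + 2*(-530))/(479 - 530) - 331625) + sqrt(903 + 436) = ((1013 + 66 - 1060)/(-51) - 331625) + sqrt(1339) = (-1/51*19 - 331625) + sqrt(1339) = (-19/51 - 331625) + sqrt(1339) = -16912894/51 + sqrt(1339)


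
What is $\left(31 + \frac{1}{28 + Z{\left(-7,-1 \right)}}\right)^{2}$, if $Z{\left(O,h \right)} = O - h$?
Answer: $\frac{466489}{484} \approx 963.82$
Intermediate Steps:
$\left(31 + \frac{1}{28 + Z{\left(-7,-1 \right)}}\right)^{2} = \left(31 + \frac{1}{28 - 6}\right)^{2} = \left(31 + \frac{1}{22}\right)^{2} = \left(\frac{683}{22}\right)^{2} = \frac{466489}{484}$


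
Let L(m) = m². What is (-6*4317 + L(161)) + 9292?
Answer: 9311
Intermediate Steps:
(-6*4317 + L(161)) + 9292 = (-6*4317 + 161²) + 9292 = (-25902 + 25921) + 9292 = 19 + 9292 = 9311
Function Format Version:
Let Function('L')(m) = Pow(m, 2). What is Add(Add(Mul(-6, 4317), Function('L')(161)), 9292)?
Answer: 9311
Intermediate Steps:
Add(Add(Mul(-6, 4317), Function('L')(161)), 9292) = Add(Add(Mul(-6, 4317), Pow(161, 2)), 9292) = Add(Add(-25902, 25921), 9292) = Add(19, 9292) = 9311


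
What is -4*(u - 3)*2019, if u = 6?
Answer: -24228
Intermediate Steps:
-4*(u - 3)*2019 = -4*(6 - 3)*2019 = -4*3*2019 = -12*2019 = -24228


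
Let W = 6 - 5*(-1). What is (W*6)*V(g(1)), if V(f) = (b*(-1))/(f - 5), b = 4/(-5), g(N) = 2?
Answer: -88/5 ≈ -17.600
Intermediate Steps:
W = 11 (W = 6 + 5 = 11)
b = -⅘ (b = 4*(-⅕) = -⅘ ≈ -0.80000)
V(f) = 4/(5*(-5 + f)) (V(f) = (-⅘*(-1))/(f - 5) = 4/(5*(-5 + f)))
(W*6)*V(g(1)) = (11*6)*(4/(5*(-5 + 2))) = 66*((⅘)/(-3)) = 66*((⅘)*(-⅓)) = 66*(-4/15) = -88/5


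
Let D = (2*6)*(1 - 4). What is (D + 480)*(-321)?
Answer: -142524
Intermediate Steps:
D = -36 (D = 12*(-3) = -36)
(D + 480)*(-321) = (-36 + 480)*(-321) = 444*(-321) = -142524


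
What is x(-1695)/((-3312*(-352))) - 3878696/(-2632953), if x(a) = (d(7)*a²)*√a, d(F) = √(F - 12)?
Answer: 3878696/2632953 - 1596125*√339/129536 ≈ -225.40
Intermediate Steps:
d(F) = √(-12 + F)
x(a) = I*√5*a^(5/2) (x(a) = (√(-12 + 7)*a²)*√a = (√(-5)*a²)*√a = ((I*√5)*a²)*√a = (I*√5*a²)*√a = I*√5*a^(5/2))
x(-1695)/((-3312*(-352))) - 3878696/(-2632953) = (I*√5*(-1695)^(5/2))/((-3312*(-352))) - 3878696/(-2632953) = (I*√5*(2873025*I*√1695))/1165824 - 3878696*(-1/2632953) = -14365125*√339*(1/1165824) + 3878696/2632953 = -1596125*√339/129536 + 3878696/2632953 = 3878696/2632953 - 1596125*√339/129536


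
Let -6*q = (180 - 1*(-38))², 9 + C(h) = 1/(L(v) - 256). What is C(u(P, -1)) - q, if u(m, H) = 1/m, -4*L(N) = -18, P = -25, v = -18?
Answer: 11938699/1509 ≈ 7911.7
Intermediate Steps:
L(N) = 9/2 (L(N) = -¼*(-18) = 9/2)
C(h) = -4529/503 (C(h) = -9 + 1/(9/2 - 256) = -9 + 1/(-503/2) = -9 - 2/503 = -4529/503)
q = -23762/3 (q = -(180 - 1*(-38))²/6 = -(180 + 38)²/6 = -⅙*218² = -⅙*47524 = -23762/3 ≈ -7920.7)
C(u(P, -1)) - q = -4529/503 - 1*(-23762/3) = -4529/503 + 23762/3 = 11938699/1509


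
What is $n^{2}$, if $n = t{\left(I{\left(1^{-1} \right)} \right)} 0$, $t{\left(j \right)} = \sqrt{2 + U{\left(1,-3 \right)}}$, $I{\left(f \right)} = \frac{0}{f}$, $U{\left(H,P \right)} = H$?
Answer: $0$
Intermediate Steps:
$I{\left(f \right)} = 0$
$t{\left(j \right)} = \sqrt{3}$ ($t{\left(j \right)} = \sqrt{2 + 1} = \sqrt{3}$)
$n = 0$ ($n = \sqrt{3} \cdot 0 = 0$)
$n^{2} = 0^{2} = 0$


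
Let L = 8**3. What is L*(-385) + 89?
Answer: -197031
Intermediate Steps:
L = 512
L*(-385) + 89 = 512*(-385) + 89 = -197120 + 89 = -197031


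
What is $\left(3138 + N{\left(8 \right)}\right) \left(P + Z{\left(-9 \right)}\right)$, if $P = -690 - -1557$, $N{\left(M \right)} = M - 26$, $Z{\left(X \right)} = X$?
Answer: $2676960$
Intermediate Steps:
$N{\left(M \right)} = -26 + M$
$P = 867$ ($P = -690 + 1557 = 867$)
$\left(3138 + N{\left(8 \right)}\right) \left(P + Z{\left(-9 \right)}\right) = \left(3138 + \left(-26 + 8\right)\right) \left(867 - 9\right) = \left(3138 - 18\right) 858 = 3120 \cdot 858 = 2676960$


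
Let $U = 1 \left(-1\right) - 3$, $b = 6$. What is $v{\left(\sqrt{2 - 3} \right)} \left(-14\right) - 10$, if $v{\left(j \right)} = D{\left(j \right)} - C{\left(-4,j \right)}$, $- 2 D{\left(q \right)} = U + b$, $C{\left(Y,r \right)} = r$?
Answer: $4 + 14 i \approx 4.0 + 14.0 i$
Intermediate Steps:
$U = -4$ ($U = -1 - 3 = -4$)
$D{\left(q \right)} = -1$ ($D{\left(q \right)} = - \frac{-4 + 6}{2} = \left(- \frac{1}{2}\right) 2 = -1$)
$v{\left(j \right)} = -1 - j$
$v{\left(\sqrt{2 - 3} \right)} \left(-14\right) - 10 = \left(-1 - \sqrt{2 - 3}\right) \left(-14\right) - 10 = \left(-1 - \sqrt{-1}\right) \left(-14\right) - 10 = \left(-1 - i\right) \left(-14\right) - 10 = \left(14 + 14 i\right) - 10 = 4 + 14 i$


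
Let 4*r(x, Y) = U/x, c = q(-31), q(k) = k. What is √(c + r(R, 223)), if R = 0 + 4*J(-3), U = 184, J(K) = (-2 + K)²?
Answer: I*√3054/10 ≈ 5.5263*I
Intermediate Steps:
c = -31
R = 100 (R = 0 + 4*(-2 - 3)² = 0 + 4*(-5)² = 0 + 4*25 = 0 + 100 = 100)
r(x, Y) = 46/x (r(x, Y) = (184/x)/4 = 46/x)
√(c + r(R, 223)) = √(-31 + 46/100) = √(-31 + 46*(1/100)) = √(-31 + 23/50) = √(-1527/50) = I*√3054/10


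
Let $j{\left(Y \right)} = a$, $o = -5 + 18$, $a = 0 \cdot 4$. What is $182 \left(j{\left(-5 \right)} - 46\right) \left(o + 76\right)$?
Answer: $-745108$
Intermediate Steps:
$a = 0$
$o = 13$
$j{\left(Y \right)} = 0$
$182 \left(j{\left(-5 \right)} - 46\right) \left(o + 76\right) = 182 \left(0 - 46\right) \left(13 + 76\right) = 182 \left(\left(-46\right) 89\right) = 182 \left(-4094\right) = -745108$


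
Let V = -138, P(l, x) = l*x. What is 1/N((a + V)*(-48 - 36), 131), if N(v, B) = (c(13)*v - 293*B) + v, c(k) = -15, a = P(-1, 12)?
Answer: -1/214783 ≈ -4.6559e-6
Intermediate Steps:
a = -12 (a = -1*12 = -12)
N(v, B) = -293*B - 14*v (N(v, B) = (-15*v - 293*B) + v = (-293*B - 15*v) + v = -293*B - 14*v)
1/N((a + V)*(-48 - 36), 131) = 1/(-293*131 - 14*(-12 - 138)*(-48 - 36)) = 1/(-38383 - (-2100)*(-84)) = 1/(-38383 - 14*12600) = 1/(-38383 - 176400) = 1/(-214783) = -1/214783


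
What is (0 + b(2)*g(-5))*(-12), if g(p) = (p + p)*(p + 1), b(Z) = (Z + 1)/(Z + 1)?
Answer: -480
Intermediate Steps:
b(Z) = 1 (b(Z) = (1 + Z)/(1 + Z) = 1)
g(p) = 2*p*(1 + p) (g(p) = (2*p)*(1 + p) = 2*p*(1 + p))
(0 + b(2)*g(-5))*(-12) = (0 + 1*(2*(-5)*(1 - 5)))*(-12) = (0 + 1*(2*(-5)*(-4)))*(-12) = (0 + 1*40)*(-12) = (0 + 40)*(-12) = 40*(-12) = -480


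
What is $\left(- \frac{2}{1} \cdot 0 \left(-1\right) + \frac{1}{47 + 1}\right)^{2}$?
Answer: $\frac{1}{2304} \approx 0.00043403$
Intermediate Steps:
$\left(- \frac{2}{1} \cdot 0 \left(-1\right) + \frac{1}{47 + 1}\right)^{2} = \left(\left(-2\right) 1 \cdot 0 \left(-1\right) + \frac{1}{48}\right)^{2} = \left(\left(-2\right) 0 \left(-1\right) + \frac{1}{48}\right)^{2} = \left(0 \left(-1\right) + \frac{1}{48}\right)^{2} = \left(0 + \frac{1}{48}\right)^{2} = \left(\frac{1}{48}\right)^{2} = \frac{1}{2304}$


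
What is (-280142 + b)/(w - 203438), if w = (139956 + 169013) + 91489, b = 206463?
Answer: -73679/197020 ≈ -0.37397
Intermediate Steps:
w = 400458 (w = 308969 + 91489 = 400458)
(-280142 + b)/(w - 203438) = (-280142 + 206463)/(400458 - 203438) = -73679/197020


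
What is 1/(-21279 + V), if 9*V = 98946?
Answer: -1/10285 ≈ -9.7229e-5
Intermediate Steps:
V = 10994 (V = (⅑)*98946 = 10994)
1/(-21279 + V) = 1/(-21279 + 10994) = 1/(-10285) = -1/10285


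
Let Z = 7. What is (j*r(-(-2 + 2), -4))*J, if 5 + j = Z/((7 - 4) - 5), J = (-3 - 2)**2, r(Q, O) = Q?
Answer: 0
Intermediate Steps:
J = 25 (J = (-5)**2 = 25)
j = -17/2 (j = -5 + 7/((7 - 4) - 5) = -5 + 7/(3 - 5) = -5 + 7/(-2) = -5 + 7*(-1/2) = -5 - 7/2 = -17/2 ≈ -8.5000)
(j*r(-(-2 + 2), -4))*J = -(-17)*(-2 + 2)/2*25 = -(-17)*0/2*25 = -17/2*0*25 = 0*25 = 0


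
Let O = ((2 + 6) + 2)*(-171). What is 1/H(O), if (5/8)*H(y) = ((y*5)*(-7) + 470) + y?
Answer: 1/93776 ≈ 1.0664e-5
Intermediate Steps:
O = -1710 (O = (8 + 2)*(-171) = 10*(-171) = -1710)
H(y) = 752 - 272*y/5 (H(y) = 8*(((y*5)*(-7) + 470) + y)/5 = 8*(((5*y)*(-7) + 470) + y)/5 = 8*((-35*y + 470) + y)/5 = 8*((470 - 35*y) + y)/5 = 8*(470 - 34*y)/5 = 752 - 272*y/5)
1/H(O) = 1/(752 - 272/5*(-1710)) = 1/(752 + 93024) = 1/93776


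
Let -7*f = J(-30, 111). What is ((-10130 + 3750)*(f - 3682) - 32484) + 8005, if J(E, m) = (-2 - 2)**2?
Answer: 164368847/7 ≈ 2.3481e+7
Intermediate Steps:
J(E, m) = 16 (J(E, m) = (-4)**2 = 16)
f = -16/7 (f = -1/7*16 = -16/7 ≈ -2.2857)
((-10130 + 3750)*(f - 3682) - 32484) + 8005 = ((-10130 + 3750)*(-16/7 - 3682) - 32484) + 8005 = (-6380*(-25790/7) - 32484) + 8005 = (164540200/7 - 32484) + 8005 = 164312812/7 + 8005 = 164368847/7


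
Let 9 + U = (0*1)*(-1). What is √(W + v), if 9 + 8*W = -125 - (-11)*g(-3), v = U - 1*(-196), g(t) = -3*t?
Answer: √2922/4 ≈ 13.514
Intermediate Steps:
U = -9 (U = -9 + (0*1)*(-1) = -9 + 0*(-1) = -9 + 0 = -9)
v = 187 (v = -9 - 1*(-196) = -9 + 196 = 187)
W = -35/8 (W = -9/8 + (-125 - (-11)*(-3*(-3)))/8 = -9/8 + (-125 - (-11)*9)/8 = -9/8 + (-125 - 1*(-99))/8 = -9/8 + (-125 + 99)/8 = -9/8 + (⅛)*(-26) = -9/8 - 13/4 = -35/8 ≈ -4.3750)
√(W + v) = √(-35/8 + 187) = √(1461/8) = √2922/4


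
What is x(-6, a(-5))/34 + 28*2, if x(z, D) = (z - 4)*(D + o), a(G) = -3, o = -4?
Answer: 987/17 ≈ 58.059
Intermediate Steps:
x(z, D) = (-4 + D)*(-4 + z) (x(z, D) = (z - 4)*(D - 4) = (-4 + z)*(-4 + D) = (-4 + D)*(-4 + z))
x(-6, a(-5))/34 + 28*2 = (16 - 4*(-3) - 4*(-6) - 3*(-6))/34 + 28*2 = (16 + 12 + 24 + 18)/34 + 56 = (1/34)*70 + 56 = 35/17 + 56 = 987/17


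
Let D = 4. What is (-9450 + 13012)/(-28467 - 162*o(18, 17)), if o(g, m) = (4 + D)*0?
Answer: -3562/28467 ≈ -0.12513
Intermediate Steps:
o(g, m) = 0 (o(g, m) = (4 + 4)*0 = 8*0 = 0)
(-9450 + 13012)/(-28467 - 162*o(18, 17)) = (-9450 + 13012)/(-28467 - 162*0) = 3562/(-28467 + 0) = 3562/(-28467) = 3562*(-1/28467) = -3562/28467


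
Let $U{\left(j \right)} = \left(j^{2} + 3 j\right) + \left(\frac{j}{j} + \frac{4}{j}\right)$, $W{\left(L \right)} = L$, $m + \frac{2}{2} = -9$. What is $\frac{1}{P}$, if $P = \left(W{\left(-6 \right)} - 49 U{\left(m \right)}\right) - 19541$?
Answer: $- \frac{5}{115032} \approx -4.3466 \cdot 10^{-5}$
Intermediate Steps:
$m = -10$ ($m = -1 - 9 = -10$)
$U{\left(j \right)} = 1 + j^{2} + 3 j + \frac{4}{j}$ ($U{\left(j \right)} = \left(j^{2} + 3 j\right) + \left(1 + \frac{4}{j}\right) = 1 + j^{2} + 3 j + \frac{4}{j}$)
$P = - \frac{115032}{5}$ ($P = \left(-6 - 49 \left(1 + \left(-10\right)^{2} + 3 \left(-10\right) + \frac{4}{-10}\right)\right) - 19541 = \left(-6 - 49 \left(1 + 100 - 30 + 4 \left(- \frac{1}{10}\right)\right)\right) - 19541 = \left(-6 - 49 \left(1 + 100 - 30 - \frac{2}{5}\right)\right) - 19541 = \left(-6 - \frac{17297}{5}\right) - 19541 = - \frac{17327}{5} - 19541 = - \frac{115032}{5} \approx -23006.0$)
$\frac{1}{P} = \frac{1}{- \frac{115032}{5}} = - \frac{5}{115032}$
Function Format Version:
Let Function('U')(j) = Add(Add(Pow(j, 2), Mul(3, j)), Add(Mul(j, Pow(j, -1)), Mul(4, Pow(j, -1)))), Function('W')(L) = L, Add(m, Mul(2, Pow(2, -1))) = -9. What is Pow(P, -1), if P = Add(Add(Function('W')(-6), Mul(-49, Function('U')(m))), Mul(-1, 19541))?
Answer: Rational(-5, 115032) ≈ -4.3466e-5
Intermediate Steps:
m = -10 (m = Add(-1, -9) = -10)
Function('U')(j) = Add(1, Pow(j, 2), Mul(3, j), Mul(4, Pow(j, -1))) (Function('U')(j) = Add(Add(Pow(j, 2), Mul(3, j)), Add(1, Mul(4, Pow(j, -1)))) = Add(1, Pow(j, 2), Mul(3, j), Mul(4, Pow(j, -1))))
P = Rational(-115032, 5) (P = Add(Add(-6, Mul(-49, Add(1, Pow(-10, 2), Mul(3, -10), Mul(4, Pow(-10, -1))))), Mul(-1, 19541)) = Add(Add(-6, Mul(-49, Add(1, 100, -30, Mul(4, Rational(-1, 10))))), -19541) = Add(Add(-6, Mul(-49, Add(1, 100, -30, Rational(-2, 5)))), -19541) = Add(Add(-6, Mul(-49, Rational(353, 5))), -19541) = Add(Add(-6, Rational(-17297, 5)), -19541) = Add(Rational(-17327, 5), -19541) = Rational(-115032, 5) ≈ -23006.)
Pow(P, -1) = Pow(Rational(-115032, 5), -1) = Rational(-5, 115032)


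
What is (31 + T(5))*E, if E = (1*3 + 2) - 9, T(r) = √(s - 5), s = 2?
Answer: -124 - 4*I*√3 ≈ -124.0 - 6.9282*I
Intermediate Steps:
T(r) = I*√3 (T(r) = √(2 - 5) = √(-3) = I*√3)
E = -4 (E = (3 + 2) - 9 = 5 - 9 = -4)
(31 + T(5))*E = (31 + I*√3)*(-4) = -124 - 4*I*√3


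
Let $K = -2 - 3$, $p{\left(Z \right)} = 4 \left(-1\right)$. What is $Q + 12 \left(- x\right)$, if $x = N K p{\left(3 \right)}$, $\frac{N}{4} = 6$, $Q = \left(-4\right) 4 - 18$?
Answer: $-5794$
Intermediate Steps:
$p{\left(Z \right)} = -4$
$Q = -34$ ($Q = -16 - 18 = -34$)
$K = -5$
$N = 24$ ($N = 4 \cdot 6 = 24$)
$x = 480$ ($x = 24 \left(-5\right) \left(-4\right) = \left(-120\right) \left(-4\right) = 480$)
$Q + 12 \left(- x\right) = -34 + 12 \left(\left(-1\right) 480\right) = -34 + 12 \left(-480\right) = -34 - 5760 = -5794$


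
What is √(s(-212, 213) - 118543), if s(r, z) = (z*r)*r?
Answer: √9454529 ≈ 3074.8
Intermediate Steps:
s(r, z) = z*r² (s(r, z) = (r*z)*r = z*r²)
√(s(-212, 213) - 118543) = √(213*(-212)² - 118543) = √(213*44944 - 118543) = √(9573072 - 118543) = √9454529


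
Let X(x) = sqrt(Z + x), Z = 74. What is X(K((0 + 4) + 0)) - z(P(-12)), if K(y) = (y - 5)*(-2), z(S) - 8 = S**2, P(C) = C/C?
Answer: -9 + 2*sqrt(19) ≈ -0.28220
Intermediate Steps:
P(C) = 1
z(S) = 8 + S**2
K(y) = 10 - 2*y (K(y) = (-5 + y)*(-2) = 10 - 2*y)
X(x) = sqrt(74 + x)
X(K((0 + 4) + 0)) - z(P(-12)) = sqrt(74 + (10 - 2*((0 + 4) + 0))) - (8 + 1**2) = sqrt(74 + (10 - 2*(4 + 0))) - (8 + 1) = sqrt(74 + (10 - 2*4)) - 1*9 = sqrt(74 + (10 - 8)) - 9 = sqrt(74 + 2) - 9 = sqrt(76) - 9 = 2*sqrt(19) - 9 = -9 + 2*sqrt(19)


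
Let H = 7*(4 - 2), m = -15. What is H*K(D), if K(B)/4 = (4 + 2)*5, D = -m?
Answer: 1680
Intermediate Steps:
D = 15 (D = -1*(-15) = 15)
K(B) = 120 (K(B) = 4*((4 + 2)*5) = 4*(6*5) = 4*30 = 120)
H = 14 (H = 7*2 = 14)
H*K(D) = 14*120 = 1680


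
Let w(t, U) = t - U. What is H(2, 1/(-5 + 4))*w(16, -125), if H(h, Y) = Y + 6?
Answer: 705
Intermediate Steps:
H(h, Y) = 6 + Y
H(2, 1/(-5 + 4))*w(16, -125) = (6 + 1/(-5 + 4))*(16 - 1*(-125)) = (6 + 1/(-1))*(16 + 125) = (6 - 1)*141 = 5*141 = 705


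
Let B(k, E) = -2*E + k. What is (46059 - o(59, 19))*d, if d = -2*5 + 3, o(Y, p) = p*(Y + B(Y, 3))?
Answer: -307517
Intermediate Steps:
B(k, E) = k - 2*E
o(Y, p) = p*(-6 + 2*Y) (o(Y, p) = p*(Y + (Y - 2*3)) = p*(Y + (Y - 6)) = p*(Y + (-6 + Y)) = p*(-6 + 2*Y))
d = -7 (d = -10 + 3 = -7)
(46059 - o(59, 19))*d = (46059 - 2*19*(-3 + 59))*(-7) = (46059 - 2*19*56)*(-7) = (46059 - 1*2128)*(-7) = (46059 - 2128)*(-7) = 43931*(-7) = -307517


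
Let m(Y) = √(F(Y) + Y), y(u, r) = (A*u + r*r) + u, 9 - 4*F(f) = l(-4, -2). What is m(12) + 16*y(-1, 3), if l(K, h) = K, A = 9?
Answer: -16 + √61/2 ≈ -12.095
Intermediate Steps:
F(f) = 13/4 (F(f) = 9/4 - ¼*(-4) = 9/4 + 1 = 13/4)
y(u, r) = r² + 10*u (y(u, r) = (9*u + r*r) + u = (9*u + r²) + u = (r² + 9*u) + u = r² + 10*u)
m(Y) = √(13/4 + Y)
m(12) + 16*y(-1, 3) = √(13 + 4*12)/2 + 16*(3² + 10*(-1)) = √(13 + 48)/2 + 16*(9 - 10) = √61/2 + 16*(-1) = √61/2 - 16 = -16 + √61/2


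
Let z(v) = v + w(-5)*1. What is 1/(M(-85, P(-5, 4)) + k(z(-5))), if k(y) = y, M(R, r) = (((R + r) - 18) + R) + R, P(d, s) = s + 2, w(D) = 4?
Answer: -1/268 ≈ -0.0037313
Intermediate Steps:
P(d, s) = 2 + s
M(R, r) = -18 + r + 3*R (M(R, r) = ((-18 + R + r) + R) + R = (-18 + r + 2*R) + R = -18 + r + 3*R)
z(v) = 4 + v (z(v) = v + 4*1 = v + 4 = 4 + v)
1/(M(-85, P(-5, 4)) + k(z(-5))) = 1/((-18 + (2 + 4) + 3*(-85)) + (4 - 5)) = 1/((-18 + 6 - 255) - 1) = 1/(-267 - 1) = 1/(-268) = -1/268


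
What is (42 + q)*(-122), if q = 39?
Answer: -9882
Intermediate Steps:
(42 + q)*(-122) = (42 + 39)*(-122) = 81*(-122) = -9882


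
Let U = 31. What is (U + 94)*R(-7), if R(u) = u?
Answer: -875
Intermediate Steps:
(U + 94)*R(-7) = (31 + 94)*(-7) = 125*(-7) = -875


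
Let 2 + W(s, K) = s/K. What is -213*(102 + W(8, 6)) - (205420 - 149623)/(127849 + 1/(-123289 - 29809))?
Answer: -60354481933070/2796203743 ≈ -21584.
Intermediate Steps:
W(s, K) = -2 + s/K
-213*(102 + W(8, 6)) - (205420 - 149623)/(127849 + 1/(-123289 - 29809)) = -213*(102 + (-2 + 8/6)) - (205420 - 149623)/(127849 + 1/(-123289 - 29809)) = -213*(102 + (-2 + 8*(⅙))) - 55797/(127849 + 1/(-153098)) = -213*(102 + (-2 + 4/3)) - 55797/(127849 - 1/153098) = -213*(102 - ⅔) - 55797/19573426201/153098 = -213*304/3 - 55797*153098/19573426201 = -21584 - 1*1220344158/2796203743 = -21584 - 1220344158/2796203743 = -60354481933070/2796203743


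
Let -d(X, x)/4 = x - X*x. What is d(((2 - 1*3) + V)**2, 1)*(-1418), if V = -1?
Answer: -17016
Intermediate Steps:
d(X, x) = -4*x + 4*X*x (d(X, x) = -4*(x - X*x) = -4*x + 4*X*x)
d(((2 - 1*3) + V)**2, 1)*(-1418) = (4*1*(-1 + ((2 - 1*3) - 1)**2))*(-1418) = (4*1*(-1 + ((2 - 3) - 1)**2))*(-1418) = (4*1*(-1 + (-1 - 1)**2))*(-1418) = (4*1*(-1 + (-2)**2))*(-1418) = (4*1*(-1 + 4))*(-1418) = (4*1*3)*(-1418) = 12*(-1418) = -17016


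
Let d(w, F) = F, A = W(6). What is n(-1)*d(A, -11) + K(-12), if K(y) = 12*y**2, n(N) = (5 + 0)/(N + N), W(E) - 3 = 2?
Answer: 3511/2 ≈ 1755.5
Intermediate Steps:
W(E) = 5 (W(E) = 3 + 2 = 5)
n(N) = 5/(2*N) (n(N) = 5/((2*N)) = 5*(1/(2*N)) = 5/(2*N))
A = 5
n(-1)*d(A, -11) + K(-12) = ((5/2)/(-1))*(-11) + 12*(-12)**2 = ((5/2)*(-1))*(-11) + 12*144 = -5/2*(-11) + 1728 = 55/2 + 1728 = 3511/2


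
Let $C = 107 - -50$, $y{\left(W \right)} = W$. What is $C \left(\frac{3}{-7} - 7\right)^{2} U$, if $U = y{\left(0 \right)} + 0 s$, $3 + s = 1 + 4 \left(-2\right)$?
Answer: $0$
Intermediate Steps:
$s = -10$ ($s = -3 + \left(1 + 4 \left(-2\right)\right) = -3 + \left(1 - 8\right) = -3 - 7 = -10$)
$C = 157$ ($C = 107 + 50 = 157$)
$U = 0$ ($U = 0 + 0 \left(-10\right) = 0 + 0 = 0$)
$C \left(\frac{3}{-7} - 7\right)^{2} U = 157 \left(\frac{3}{-7} - 7\right)^{2} \cdot 0 = 157 \left(3 \left(- \frac{1}{7}\right) - 7\right)^{2} \cdot 0 = 157 \left(- \frac{3}{7} - 7\right)^{2} \cdot 0 = 157 \left(- \frac{52}{7}\right)^{2} \cdot 0 = 157 \cdot \frac{2704}{49} \cdot 0 = \frac{424528}{49} \cdot 0 = 0$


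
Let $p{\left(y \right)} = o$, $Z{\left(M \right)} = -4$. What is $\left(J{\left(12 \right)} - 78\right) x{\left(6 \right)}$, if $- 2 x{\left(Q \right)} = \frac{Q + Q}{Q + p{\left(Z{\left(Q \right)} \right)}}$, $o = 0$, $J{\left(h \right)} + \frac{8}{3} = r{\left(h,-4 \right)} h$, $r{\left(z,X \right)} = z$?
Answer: $- \frac{190}{3} \approx -63.333$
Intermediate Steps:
$J{\left(h \right)} = - \frac{8}{3} + h^{2}$ ($J{\left(h \right)} = - \frac{8}{3} + h h = - \frac{8}{3} + h^{2}$)
$p{\left(y \right)} = 0$
$x{\left(Q \right)} = -1$ ($x{\left(Q \right)} = - \frac{\left(Q + Q\right) \frac{1}{Q + 0}}{2} = - \frac{2 Q \frac{1}{Q}}{2} = \left(- \frac{1}{2}\right) 2 = -1$)
$\left(J{\left(12 \right)} - 78\right) x{\left(6 \right)} = \left(\left(- \frac{8}{3} + 12^{2}\right) - 78\right) \left(-1\right) = \left(\left(- \frac{8}{3} + 144\right) - 78\right) \left(-1\right) = \left(\frac{424}{3} - 78\right) \left(-1\right) = \frac{190}{3} \left(-1\right) = - \frac{190}{3}$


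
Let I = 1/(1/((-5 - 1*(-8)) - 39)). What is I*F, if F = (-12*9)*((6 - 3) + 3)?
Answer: 23328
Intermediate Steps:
F = -648 (F = -108*(3 + 3) = -108*6 = -648)
I = -36 (I = 1/(1/((-5 + 8) - 39)) = 1/(1/(3 - 39)) = 1/(1/(-36)) = 1/(-1/36) = -36)
I*F = -36*(-648) = 23328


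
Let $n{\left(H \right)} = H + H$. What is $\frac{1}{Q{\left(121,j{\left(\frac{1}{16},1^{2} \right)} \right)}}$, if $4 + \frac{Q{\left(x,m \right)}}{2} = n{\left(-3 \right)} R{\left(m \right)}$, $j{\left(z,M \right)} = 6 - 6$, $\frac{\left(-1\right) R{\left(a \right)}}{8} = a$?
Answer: $- \frac{1}{8} \approx -0.125$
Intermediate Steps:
$R{\left(a \right)} = - 8 a$
$n{\left(H \right)} = 2 H$
$j{\left(z,M \right)} = 0$
$Q{\left(x,m \right)} = -8 + 96 m$ ($Q{\left(x,m \right)} = -8 + 2 \cdot 2 \left(-3\right) \left(- 8 m\right) = -8 + 2 \left(- 6 \left(- 8 m\right)\right) = -8 + 2 \cdot 48 m = -8 + 96 m$)
$\frac{1}{Q{\left(121,j{\left(\frac{1}{16},1^{2} \right)} \right)}} = \frac{1}{-8 + 96 \cdot 0} = \frac{1}{-8 + 0} = \frac{1}{-8} = - \frac{1}{8}$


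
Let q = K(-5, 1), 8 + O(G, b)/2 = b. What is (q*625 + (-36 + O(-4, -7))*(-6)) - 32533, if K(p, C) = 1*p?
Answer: -35262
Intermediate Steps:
O(G, b) = -16 + 2*b
K(p, C) = p
q = -5
(q*625 + (-36 + O(-4, -7))*(-6)) - 32533 = (-5*625 + (-36 + (-16 + 2*(-7)))*(-6)) - 32533 = (-3125 + (-36 + (-16 - 14))*(-6)) - 32533 = (-3125 + (-36 - 30)*(-6)) - 32533 = (-3125 - 66*(-6)) - 32533 = (-3125 + 396) - 32533 = -2729 - 32533 = -35262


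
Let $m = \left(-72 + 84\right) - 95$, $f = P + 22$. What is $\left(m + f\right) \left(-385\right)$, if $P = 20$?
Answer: $15785$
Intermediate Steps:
$f = 42$ ($f = 20 + 22 = 42$)
$m = -83$ ($m = 12 - 95 = -83$)
$\left(m + f\right) \left(-385\right) = \left(-83 + 42\right) \left(-385\right) = \left(-41\right) \left(-385\right) = 15785$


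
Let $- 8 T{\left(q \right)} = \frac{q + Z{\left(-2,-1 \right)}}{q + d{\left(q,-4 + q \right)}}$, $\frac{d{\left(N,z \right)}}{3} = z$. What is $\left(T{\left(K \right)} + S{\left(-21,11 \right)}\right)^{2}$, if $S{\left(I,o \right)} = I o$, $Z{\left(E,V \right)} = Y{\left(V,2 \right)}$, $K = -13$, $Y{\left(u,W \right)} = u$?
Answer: $\frac{3497894449}{65536} \approx 53374.0$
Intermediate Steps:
$Z{\left(E,V \right)} = V$
$d{\left(N,z \right)} = 3 z$
$T{\left(q \right)} = - \frac{-1 + q}{8 \left(-12 + 4 q\right)}$ ($T{\left(q \right)} = - \frac{\left(q - 1\right) \frac{1}{q + 3 \left(-4 + q\right)}}{8} = - \frac{\left(-1 + q\right) \frac{1}{q + \left(-12 + 3 q\right)}}{8} = - \frac{\left(-1 + q\right) \frac{1}{-12 + 4 q}}{8} = - \frac{\frac{1}{-12 + 4 q} \left(-1 + q\right)}{8} = - \frac{-1 + q}{8 \left(-12 + 4 q\right)}$)
$\left(T{\left(K \right)} + S{\left(-21,11 \right)}\right)^{2} = \left(\frac{1 - -13}{32 \left(-3 - 13\right)} - 231\right)^{2} = \left(\frac{1 + 13}{32 \left(-16\right)} - 231\right)^{2} = \left(\frac{1}{32} \left(- \frac{1}{16}\right) 14 - 231\right)^{2} = \left(- \frac{7}{256} - 231\right)^{2} = \left(- \frac{59143}{256}\right)^{2} = \frac{3497894449}{65536}$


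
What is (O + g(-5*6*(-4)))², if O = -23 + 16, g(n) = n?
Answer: 12769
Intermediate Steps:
O = -7
(O + g(-5*6*(-4)))² = (-7 - 5*6*(-4))² = (-7 - 30*(-4))² = (-7 + 120)² = 113² = 12769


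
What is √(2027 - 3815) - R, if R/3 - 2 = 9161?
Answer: -27489 + 2*I*√447 ≈ -27489.0 + 42.285*I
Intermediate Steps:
R = 27489 (R = 6 + 3*9161 = 6 + 27483 = 27489)
√(2027 - 3815) - R = √(2027 - 3815) - 1*27489 = √(-1788) - 27489 = 2*I*√447 - 27489 = -27489 + 2*I*√447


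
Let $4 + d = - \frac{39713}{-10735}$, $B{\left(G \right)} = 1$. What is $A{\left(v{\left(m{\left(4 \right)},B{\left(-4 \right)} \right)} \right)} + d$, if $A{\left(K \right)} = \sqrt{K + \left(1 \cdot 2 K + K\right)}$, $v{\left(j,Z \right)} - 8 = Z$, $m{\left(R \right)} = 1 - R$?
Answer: $\frac{61183}{10735} \approx 5.6994$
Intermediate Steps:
$v{\left(j,Z \right)} = 8 + Z$
$d = - \frac{3227}{10735}$ ($d = -4 - \frac{39713}{-10735} = -4 - - \frac{39713}{10735} = -4 + \frac{39713}{10735} = - \frac{3227}{10735} \approx -0.30061$)
$A{\left(K \right)} = 2 \sqrt{K}$ ($A{\left(K \right)} = \sqrt{K + \left(2 K + K\right)} = \sqrt{K + 3 K} = \sqrt{4 K} = 2 \sqrt{K}$)
$A{\left(v{\left(m{\left(4 \right)},B{\left(-4 \right)} \right)} \right)} + d = 2 \sqrt{8 + 1} - \frac{3227}{10735} = 2 \sqrt{9} - \frac{3227}{10735} = 2 \cdot 3 - \frac{3227}{10735} = 6 - \frac{3227}{10735} = \frac{61183}{10735}$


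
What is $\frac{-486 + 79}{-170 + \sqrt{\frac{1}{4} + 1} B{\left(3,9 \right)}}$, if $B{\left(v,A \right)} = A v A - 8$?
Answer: $- \frac{55352}{32105} - \frac{38258 \sqrt{5}}{32105} \approx -4.3887$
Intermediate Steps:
$B{\left(v,A \right)} = -8 + v A^{2}$ ($B{\left(v,A \right)} = v A^{2} - 8 = -8 + v A^{2}$)
$\frac{-486 + 79}{-170 + \sqrt{\frac{1}{4} + 1} B{\left(3,9 \right)}} = \frac{-486 + 79}{-170 + \sqrt{\frac{1}{4} + 1} \left(-8 + 3 \cdot 9^{2}\right)} = - \frac{407}{-170 + \sqrt{\frac{1}{4} + 1} \left(-8 + 3 \cdot 81\right)} = - \frac{407}{-170 + \sqrt{\frac{5}{4}} \left(-8 + 243\right)} = - \frac{407}{-170 + \frac{\sqrt{5}}{2} \cdot 235} = - \frac{407}{-170 + \frac{235 \sqrt{5}}{2}}$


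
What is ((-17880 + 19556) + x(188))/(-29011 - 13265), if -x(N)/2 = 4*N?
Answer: -43/10569 ≈ -0.0040685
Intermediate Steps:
x(N) = -8*N
((-17880 + 19556) + x(188))/(-29011 - 13265) = ((-17880 + 19556) - 8*188)/(-29011 - 13265) = (1676 - 1504)/(-42276) = 172*(-1/42276) = -43/10569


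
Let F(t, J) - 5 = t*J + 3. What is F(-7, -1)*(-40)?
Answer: -600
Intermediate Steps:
F(t, J) = 8 + J*t (F(t, J) = 5 + (t*J + 3) = 5 + (J*t + 3) = 5 + (3 + J*t) = 8 + J*t)
F(-7, -1)*(-40) = (8 - 1*(-7))*(-40) = (8 + 7)*(-40) = 15*(-40) = -600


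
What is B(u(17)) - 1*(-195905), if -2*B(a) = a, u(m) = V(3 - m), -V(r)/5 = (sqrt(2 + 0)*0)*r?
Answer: 195905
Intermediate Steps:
V(r) = 0 (V(r) = -5*sqrt(2 + 0)*0*r = -5*sqrt(2)*0*r = -0*r = -5*0 = 0)
u(m) = 0
B(a) = -a/2
B(u(17)) - 1*(-195905) = -1/2*0 - 1*(-195905) = 0 + 195905 = 195905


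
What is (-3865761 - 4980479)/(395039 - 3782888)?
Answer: 8846240/3387849 ≈ 2.6112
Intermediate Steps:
(-3865761 - 4980479)/(395039 - 3782888) = -8846240/(-3387849) = -8846240*(-1/3387849) = 8846240/3387849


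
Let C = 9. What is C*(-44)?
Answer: -396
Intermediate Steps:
C*(-44) = 9*(-44) = -396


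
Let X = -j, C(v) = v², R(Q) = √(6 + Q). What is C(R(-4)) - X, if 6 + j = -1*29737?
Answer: -29741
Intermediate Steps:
j = -29743 (j = -6 - 1*29737 = -6 - 29737 = -29743)
X = 29743 (X = -1*(-29743) = 29743)
C(R(-4)) - X = (√(6 - 4))² - 1*29743 = (√2)² - 29743 = 2 - 29743 = -29741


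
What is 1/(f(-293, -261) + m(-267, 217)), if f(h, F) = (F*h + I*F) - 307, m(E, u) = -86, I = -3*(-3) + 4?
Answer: 1/72687 ≈ 1.3758e-5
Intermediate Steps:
I = 13 (I = 9 + 4 = 13)
f(h, F) = -307 + 13*F + F*h (f(h, F) = (F*h + 13*F) - 307 = (13*F + F*h) - 307 = -307 + 13*F + F*h)
1/(f(-293, -261) + m(-267, 217)) = 1/((-307 + 13*(-261) - 261*(-293)) - 86) = 1/((-307 - 3393 + 76473) - 86) = 1/(72773 - 86) = 1/72687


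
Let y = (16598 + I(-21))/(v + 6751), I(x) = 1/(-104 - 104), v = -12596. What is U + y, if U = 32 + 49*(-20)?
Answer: -1155992863/1215760 ≈ -950.84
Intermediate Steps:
I(x) = -1/208 (I(x) = 1/(-208) = -1/208)
U = -948 (U = 32 - 980 = -948)
y = -3452383/1215760 (y = (16598 - 1/208)/(-12596 + 6751) = (3452383/208)/(-5845) = (3452383/208)*(-1/5845) = -3452383/1215760 ≈ -2.8397)
U + y = -948 - 3452383/1215760 = -1155992863/1215760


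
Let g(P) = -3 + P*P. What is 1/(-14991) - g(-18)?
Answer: -4812112/14991 ≈ -321.00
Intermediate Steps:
g(P) = -3 + P**2
1/(-14991) - g(-18) = 1/(-14991) - (-3 + (-18)**2) = -1/14991 - (-3 + 324) = -1/14991 - 1*321 = -1/14991 - 321 = -4812112/14991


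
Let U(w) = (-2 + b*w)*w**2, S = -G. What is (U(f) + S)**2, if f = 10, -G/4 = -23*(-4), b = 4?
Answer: 17372224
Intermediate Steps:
G = -368 (G = -(-92)*(-4) = -4*92 = -368)
S = 368 (S = -1*(-368) = 368)
U(w) = w**2*(-2 + 4*w) (U(w) = (-2 + 4*w)*w**2 = w**2*(-2 + 4*w))
(U(f) + S)**2 = (10**2*(-2 + 4*10) + 368)**2 = (100*(-2 + 40) + 368)**2 = (100*38 + 368)**2 = (3800 + 368)**2 = 4168**2 = 17372224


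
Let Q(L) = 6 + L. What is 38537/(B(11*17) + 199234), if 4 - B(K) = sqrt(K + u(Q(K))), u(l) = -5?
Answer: 295309031/1526760787 + 38537*sqrt(182)/39695780462 ≈ 0.19343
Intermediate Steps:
B(K) = 4 - sqrt(-5 + K) (B(K) = 4 - sqrt(K - 5) = 4 - sqrt(-5 + K))
38537/(B(11*17) + 199234) = 38537/((4 - sqrt(-5 + 11*17)) + 199234) = 38537/((4 - sqrt(-5 + 187)) + 199234) = 38537/((4 - sqrt(182)) + 199234) = 38537/(199238 - sqrt(182))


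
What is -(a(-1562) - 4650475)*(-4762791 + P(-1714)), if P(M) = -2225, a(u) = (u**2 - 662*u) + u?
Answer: -5613898835384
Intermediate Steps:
a(u) = u**2 - 661*u
-(a(-1562) - 4650475)*(-4762791 + P(-1714)) = -(-1562*(-661 - 1562) - 4650475)*(-4762791 - 2225) = -(-1562*(-2223) - 4650475)*(-4765016) = -(3472326 - 4650475)*(-4765016) = -(-1178149)*(-4765016) = -1*5613898835384 = -5613898835384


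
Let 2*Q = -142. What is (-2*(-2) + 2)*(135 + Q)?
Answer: 384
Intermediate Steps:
Q = -71 (Q = (½)*(-142) = -71)
(-2*(-2) + 2)*(135 + Q) = (-2*(-2) + 2)*(135 - 71) = (4 + 2)*64 = 6*64 = 384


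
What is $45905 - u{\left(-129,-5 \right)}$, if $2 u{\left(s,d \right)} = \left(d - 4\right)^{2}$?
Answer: $\frac{91729}{2} \approx 45865.0$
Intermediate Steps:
$u{\left(s,d \right)} = \frac{\left(-4 + d\right)^{2}}{2}$ ($u{\left(s,d \right)} = \frac{\left(d - 4\right)^{2}}{2} = \frac{\left(-4 + d\right)^{2}}{2}$)
$45905 - u{\left(-129,-5 \right)} = 45905 - \frac{\left(-4 - 5\right)^{2}}{2} = 45905 - \frac{\left(-9\right)^{2}}{2} = 45905 - \frac{1}{2} \cdot 81 = 45905 - \frac{81}{2} = \frac{91729}{2}$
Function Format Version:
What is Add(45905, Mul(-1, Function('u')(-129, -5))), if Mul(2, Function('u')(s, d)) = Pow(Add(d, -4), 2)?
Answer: Rational(91729, 2) ≈ 45865.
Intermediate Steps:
Function('u')(s, d) = Mul(Rational(1, 2), Pow(Add(-4, d), 2)) (Function('u')(s, d) = Mul(Rational(1, 2), Pow(Add(d, -4), 2)) = Mul(Rational(1, 2), Pow(Add(-4, d), 2)))
Add(45905, Mul(-1, Function('u')(-129, -5))) = Add(45905, Mul(-1, Mul(Rational(1, 2), Pow(Add(-4, -5), 2)))) = Add(45905, Mul(-1, Mul(Rational(1, 2), Pow(-9, 2)))) = Add(45905, Mul(-1, Mul(Rational(1, 2), 81))) = Add(45905, Mul(-1, Rational(81, 2))) = Add(45905, Rational(-81, 2)) = Rational(91729, 2)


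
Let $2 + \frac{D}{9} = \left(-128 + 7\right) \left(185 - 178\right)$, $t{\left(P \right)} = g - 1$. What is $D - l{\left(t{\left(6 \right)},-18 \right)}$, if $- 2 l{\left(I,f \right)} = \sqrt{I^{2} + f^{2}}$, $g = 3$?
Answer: $-7641 + \sqrt{82} \approx -7631.9$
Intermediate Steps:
$t{\left(P \right)} = 2$ ($t{\left(P \right)} = 3 - 1 = 2$)
$l{\left(I,f \right)} = - \frac{\sqrt{I^{2} + f^{2}}}{2}$
$D = -7641$ ($D = -18 + 9 \left(-128 + 7\right) \left(185 - 178\right) = -18 + 9 \left(\left(-121\right) 7\right) = -18 + 9 \left(-847\right) = -18 - 7623 = -7641$)
$D - l{\left(t{\left(6 \right)},-18 \right)} = -7641 - - \frac{\sqrt{2^{2} + \left(-18\right)^{2}}}{2} = -7641 - - \frac{\sqrt{4 + 324}}{2} = -7641 - - \frac{\sqrt{328}}{2} = -7641 - - \frac{2 \sqrt{82}}{2} = -7641 - - \sqrt{82} = -7641 + \sqrt{82}$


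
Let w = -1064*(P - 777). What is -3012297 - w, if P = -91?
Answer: -3935849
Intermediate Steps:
w = 923552 (w = -1064*(-91 - 777) = -1064*(-868) = 923552)
-3012297 - w = -3012297 - 1*923552 = -3012297 - 923552 = -3935849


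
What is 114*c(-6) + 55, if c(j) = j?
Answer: -629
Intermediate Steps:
114*c(-6) + 55 = 114*(-6) + 55 = -684 + 55 = -629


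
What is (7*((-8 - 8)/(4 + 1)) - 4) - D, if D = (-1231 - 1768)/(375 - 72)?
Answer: -25001/1515 ≈ -16.502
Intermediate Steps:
D = -2999/303 ≈ -9.8977
(7*((-8 - 8)/(4 + 1)) - 4) - D = (7*((-8 - 8)/(4 + 1)) - 4) - 1*(-2999/303) = (7*(-16/5) - 4) + 2999/303 = (-112/5 - 4) + 2999/303 = -132/5 + 2999/303 = -25001/1515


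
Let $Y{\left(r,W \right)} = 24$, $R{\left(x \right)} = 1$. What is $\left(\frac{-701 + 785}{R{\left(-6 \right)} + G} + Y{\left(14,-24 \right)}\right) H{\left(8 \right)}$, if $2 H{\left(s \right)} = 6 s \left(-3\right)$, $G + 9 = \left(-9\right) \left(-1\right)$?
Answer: $-7776$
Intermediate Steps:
$G = 0$ ($G = -9 - -9 = -9 + 9 = 0$)
$H{\left(s \right)} = - 9 s$ ($H{\left(s \right)} = \frac{6 s \left(-3\right)}{2} = \frac{\left(-18\right) s}{2} = - 9 s$)
$\left(\frac{-701 + 785}{R{\left(-6 \right)} + G} + Y{\left(14,-24 \right)}\right) H{\left(8 \right)} = \left(\frac{-701 + 785}{1 + 0} + 24\right) \left(\left(-9\right) 8\right) = \left(\frac{84}{1} + 24\right) \left(-72\right) = \left(84 \cdot 1 + 24\right) \left(-72\right) = \left(84 + 24\right) \left(-72\right) = 108 \left(-72\right) = -7776$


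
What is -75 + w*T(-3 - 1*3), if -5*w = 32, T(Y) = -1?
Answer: -343/5 ≈ -68.600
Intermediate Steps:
w = -32/5 (w = -⅕*32 = -32/5 ≈ -6.4000)
-75 + w*T(-3 - 1*3) = -75 - 32/5*(-1) = -75 + 32/5 = -343/5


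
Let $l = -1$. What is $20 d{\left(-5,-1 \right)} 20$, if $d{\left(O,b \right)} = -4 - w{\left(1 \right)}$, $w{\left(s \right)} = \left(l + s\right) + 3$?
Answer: $-2800$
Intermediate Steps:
$w{\left(s \right)} = 2 + s$ ($w{\left(s \right)} = \left(-1 + s\right) + 3 = 2 + s$)
$d{\left(O,b \right)} = -7$ ($d{\left(O,b \right)} = -4 - \left(2 + 1\right) = -4 - 3 = -7$)
$20 d{\left(-5,-1 \right)} 20 = 20 \left(-7\right) 20 = \left(-140\right) 20 = -2800$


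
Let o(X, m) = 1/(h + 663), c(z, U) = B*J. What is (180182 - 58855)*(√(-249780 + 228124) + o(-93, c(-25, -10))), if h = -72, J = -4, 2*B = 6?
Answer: 121327/591 + 242654*I*√5414 ≈ 205.29 + 1.7854e+7*I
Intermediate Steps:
B = 3 (B = (½)*6 = 3)
c(z, U) = -12 (c(z, U) = 3*(-4) = -12)
o(X, m) = 1/591 (o(X, m) = 1/(-72 + 663) = 1/591)
(180182 - 58855)*(√(-249780 + 228124) + o(-93, c(-25, -10))) = (180182 - 58855)*(√(-249780 + 228124) + 1/591) = 121327*(√(-21656) + 1/591) = 121327*(2*I*√5414 + 1/591) = 121327*(1/591 + 2*I*√5414) = 121327/591 + 242654*I*√5414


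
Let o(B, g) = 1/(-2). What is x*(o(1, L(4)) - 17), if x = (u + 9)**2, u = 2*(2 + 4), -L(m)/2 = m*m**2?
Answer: -15435/2 ≈ -7717.5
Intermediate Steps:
L(m) = -2*m**3 (L(m) = -2*m*m**2 = -2*m**3)
o(B, g) = -1/2
u = 12 (u = 2*6 = 12)
x = 441 (x = (12 + 9)**2 = 21**2 = 441)
x*(o(1, L(4)) - 17) = 441*(-1/2 - 17) = 441*(-35/2) = -15435/2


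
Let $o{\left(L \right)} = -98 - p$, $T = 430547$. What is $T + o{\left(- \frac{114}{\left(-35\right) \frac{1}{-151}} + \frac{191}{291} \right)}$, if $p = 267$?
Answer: $430182$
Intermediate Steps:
$o{\left(L \right)} = -365$ ($o{\left(L \right)} = -98 - 267 = -365$)
$T + o{\left(- \frac{114}{\left(-35\right) \frac{1}{-151}} + \frac{191}{291} \right)} = 430547 - 365 = 430182$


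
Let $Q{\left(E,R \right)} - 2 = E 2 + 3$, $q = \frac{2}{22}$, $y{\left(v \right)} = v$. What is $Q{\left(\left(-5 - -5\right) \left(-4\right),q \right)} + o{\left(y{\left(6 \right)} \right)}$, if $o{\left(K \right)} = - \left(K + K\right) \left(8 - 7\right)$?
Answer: $-7$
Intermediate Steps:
$o{\left(K \right)} = - 2 K$ ($o{\left(K \right)} = - 2 K 1 = - 2 K$)
$q = \frac{1}{11}$ ($q = 2 \cdot \frac{1}{22} = \frac{1}{11} \approx 0.090909$)
$Q{\left(E,R \right)} = 5 + 2 E$ ($Q{\left(E,R \right)} = 2 + \left(E 2 + 3\right) = 2 + \left(2 E + 3\right) = 2 + \left(3 + 2 E\right) = 5 + 2 E$)
$Q{\left(\left(-5 - -5\right) \left(-4\right),q \right)} + o{\left(y{\left(6 \right)} \right)} = \left(5 + 2 \left(-5 - -5\right) \left(-4\right)\right) - 12 = \left(5 + 2 \left(-5 + 5\right) \left(-4\right)\right) - 12 = \left(5 + 2 \cdot 0 \left(-4\right)\right) - 12 = \left(5 + 2 \cdot 0\right) - 12 = \left(5 + 0\right) - 12 = 5 - 12 = -7$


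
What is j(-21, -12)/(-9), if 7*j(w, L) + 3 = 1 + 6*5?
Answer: -4/9 ≈ -0.44444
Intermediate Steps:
j(w, L) = 4 (j(w, L) = -3/7 + (1 + 6*5)/7 = -3/7 + (1 + 30)/7 = -3/7 + (⅐)*31 = -3/7 + 31/7 = 4)
j(-21, -12)/(-9) = 4/(-9) = -⅑*4 = -4/9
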